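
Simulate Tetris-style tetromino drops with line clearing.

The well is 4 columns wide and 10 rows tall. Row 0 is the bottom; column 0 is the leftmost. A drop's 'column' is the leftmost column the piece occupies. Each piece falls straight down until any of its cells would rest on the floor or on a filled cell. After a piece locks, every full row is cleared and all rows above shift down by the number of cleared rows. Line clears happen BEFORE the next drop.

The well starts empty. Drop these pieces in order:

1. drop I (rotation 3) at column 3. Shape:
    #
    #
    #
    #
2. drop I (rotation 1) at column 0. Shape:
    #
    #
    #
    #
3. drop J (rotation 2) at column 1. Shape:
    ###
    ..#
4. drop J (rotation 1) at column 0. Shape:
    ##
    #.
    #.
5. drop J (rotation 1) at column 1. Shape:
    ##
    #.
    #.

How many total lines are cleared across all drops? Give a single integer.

Answer: 1

Derivation:
Drop 1: I rot3 at col 3 lands with bottom-row=0; cleared 0 line(s) (total 0); column heights now [0 0 0 4], max=4
Drop 2: I rot1 at col 0 lands with bottom-row=0; cleared 0 line(s) (total 0); column heights now [4 0 0 4], max=4
Drop 3: J rot2 at col 1 lands with bottom-row=4; cleared 0 line(s) (total 0); column heights now [4 6 6 6], max=6
Drop 4: J rot1 at col 0 lands with bottom-row=4; cleared 1 line(s) (total 1); column heights now [6 6 0 5], max=6
Drop 5: J rot1 at col 1 lands with bottom-row=6; cleared 0 line(s) (total 1); column heights now [6 9 9 5], max=9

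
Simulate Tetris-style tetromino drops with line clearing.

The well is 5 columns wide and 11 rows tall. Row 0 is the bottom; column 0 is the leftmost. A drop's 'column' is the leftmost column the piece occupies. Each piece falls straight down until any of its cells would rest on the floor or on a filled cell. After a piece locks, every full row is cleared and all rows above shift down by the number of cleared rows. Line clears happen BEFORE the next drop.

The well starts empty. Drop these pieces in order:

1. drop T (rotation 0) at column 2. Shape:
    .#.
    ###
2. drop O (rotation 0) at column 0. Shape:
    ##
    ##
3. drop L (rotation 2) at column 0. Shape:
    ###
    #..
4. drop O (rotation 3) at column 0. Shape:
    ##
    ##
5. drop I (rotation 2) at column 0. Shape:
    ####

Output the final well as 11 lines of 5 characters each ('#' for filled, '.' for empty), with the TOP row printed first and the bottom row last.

Answer: .....
.....
.....
.....
.....
####.
##...
##...
###..
#....
##.#.

Derivation:
Drop 1: T rot0 at col 2 lands with bottom-row=0; cleared 0 line(s) (total 0); column heights now [0 0 1 2 1], max=2
Drop 2: O rot0 at col 0 lands with bottom-row=0; cleared 1 line(s) (total 1); column heights now [1 1 0 1 0], max=1
Drop 3: L rot2 at col 0 lands with bottom-row=1; cleared 0 line(s) (total 1); column heights now [3 3 3 1 0], max=3
Drop 4: O rot3 at col 0 lands with bottom-row=3; cleared 0 line(s) (total 1); column heights now [5 5 3 1 0], max=5
Drop 5: I rot2 at col 0 lands with bottom-row=5; cleared 0 line(s) (total 1); column heights now [6 6 6 6 0], max=6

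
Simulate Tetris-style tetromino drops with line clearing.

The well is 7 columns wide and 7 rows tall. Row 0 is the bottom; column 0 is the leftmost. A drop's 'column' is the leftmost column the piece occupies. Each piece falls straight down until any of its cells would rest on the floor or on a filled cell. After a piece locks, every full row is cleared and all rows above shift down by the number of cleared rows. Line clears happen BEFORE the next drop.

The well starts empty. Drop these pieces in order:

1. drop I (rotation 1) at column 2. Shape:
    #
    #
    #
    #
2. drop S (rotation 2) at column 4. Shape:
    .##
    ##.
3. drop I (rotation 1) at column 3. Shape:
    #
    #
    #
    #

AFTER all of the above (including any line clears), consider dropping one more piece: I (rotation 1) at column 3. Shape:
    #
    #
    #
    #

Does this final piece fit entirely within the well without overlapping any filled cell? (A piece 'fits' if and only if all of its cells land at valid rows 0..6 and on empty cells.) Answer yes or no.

Answer: no

Derivation:
Drop 1: I rot1 at col 2 lands with bottom-row=0; cleared 0 line(s) (total 0); column heights now [0 0 4 0 0 0 0], max=4
Drop 2: S rot2 at col 4 lands with bottom-row=0; cleared 0 line(s) (total 0); column heights now [0 0 4 0 1 2 2], max=4
Drop 3: I rot1 at col 3 lands with bottom-row=0; cleared 0 line(s) (total 0); column heights now [0 0 4 4 1 2 2], max=4
Test piece I rot1 at col 3 (width 1): heights before test = [0 0 4 4 1 2 2]; fits = False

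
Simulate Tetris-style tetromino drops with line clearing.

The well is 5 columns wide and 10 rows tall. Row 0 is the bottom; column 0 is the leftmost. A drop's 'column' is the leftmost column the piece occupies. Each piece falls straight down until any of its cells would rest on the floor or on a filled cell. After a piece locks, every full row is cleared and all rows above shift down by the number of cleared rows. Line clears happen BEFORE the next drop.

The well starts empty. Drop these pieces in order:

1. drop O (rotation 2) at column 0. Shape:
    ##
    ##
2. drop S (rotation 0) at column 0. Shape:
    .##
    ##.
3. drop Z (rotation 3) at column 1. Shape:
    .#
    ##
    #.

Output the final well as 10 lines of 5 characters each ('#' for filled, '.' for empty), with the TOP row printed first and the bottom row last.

Answer: .....
.....
.....
..#..
.##..
.#...
.##..
##...
##...
##...

Derivation:
Drop 1: O rot2 at col 0 lands with bottom-row=0; cleared 0 line(s) (total 0); column heights now [2 2 0 0 0], max=2
Drop 2: S rot0 at col 0 lands with bottom-row=2; cleared 0 line(s) (total 0); column heights now [3 4 4 0 0], max=4
Drop 3: Z rot3 at col 1 lands with bottom-row=4; cleared 0 line(s) (total 0); column heights now [3 6 7 0 0], max=7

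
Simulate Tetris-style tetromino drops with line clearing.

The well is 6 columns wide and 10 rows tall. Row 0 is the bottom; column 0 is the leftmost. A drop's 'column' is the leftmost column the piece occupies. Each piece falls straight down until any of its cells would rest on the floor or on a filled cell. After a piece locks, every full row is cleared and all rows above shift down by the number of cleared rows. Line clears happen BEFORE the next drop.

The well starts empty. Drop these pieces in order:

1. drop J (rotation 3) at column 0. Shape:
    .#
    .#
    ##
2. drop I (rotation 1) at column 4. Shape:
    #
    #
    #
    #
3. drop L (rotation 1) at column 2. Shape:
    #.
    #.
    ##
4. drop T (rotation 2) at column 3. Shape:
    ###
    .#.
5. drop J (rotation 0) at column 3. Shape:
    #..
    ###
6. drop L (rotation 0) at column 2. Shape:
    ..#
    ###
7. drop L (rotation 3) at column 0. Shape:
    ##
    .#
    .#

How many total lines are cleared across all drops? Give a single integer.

Answer: 0

Derivation:
Drop 1: J rot3 at col 0 lands with bottom-row=0; cleared 0 line(s) (total 0); column heights now [1 3 0 0 0 0], max=3
Drop 2: I rot1 at col 4 lands with bottom-row=0; cleared 0 line(s) (total 0); column heights now [1 3 0 0 4 0], max=4
Drop 3: L rot1 at col 2 lands with bottom-row=0; cleared 0 line(s) (total 0); column heights now [1 3 3 1 4 0], max=4
Drop 4: T rot2 at col 3 lands with bottom-row=4; cleared 0 line(s) (total 0); column heights now [1 3 3 6 6 6], max=6
Drop 5: J rot0 at col 3 lands with bottom-row=6; cleared 0 line(s) (total 0); column heights now [1 3 3 8 7 7], max=8
Drop 6: L rot0 at col 2 lands with bottom-row=8; cleared 0 line(s) (total 0); column heights now [1 3 9 9 10 7], max=10
Drop 7: L rot3 at col 0 lands with bottom-row=3; cleared 0 line(s) (total 0); column heights now [6 6 9 9 10 7], max=10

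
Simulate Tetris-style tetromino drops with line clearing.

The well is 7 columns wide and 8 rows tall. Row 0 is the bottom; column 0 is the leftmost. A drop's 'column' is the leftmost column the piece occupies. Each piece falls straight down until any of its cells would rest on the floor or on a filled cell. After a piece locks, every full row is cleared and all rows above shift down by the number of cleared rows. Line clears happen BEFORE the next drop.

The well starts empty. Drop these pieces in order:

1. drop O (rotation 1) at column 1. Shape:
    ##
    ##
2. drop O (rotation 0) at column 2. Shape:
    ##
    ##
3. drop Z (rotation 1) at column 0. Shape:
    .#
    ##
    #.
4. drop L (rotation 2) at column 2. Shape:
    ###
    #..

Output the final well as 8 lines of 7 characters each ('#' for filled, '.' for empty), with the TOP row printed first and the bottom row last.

Answer: .......
.......
..###..
..#....
.###...
####...
###....
.##....

Derivation:
Drop 1: O rot1 at col 1 lands with bottom-row=0; cleared 0 line(s) (total 0); column heights now [0 2 2 0 0 0 0], max=2
Drop 2: O rot0 at col 2 lands with bottom-row=2; cleared 0 line(s) (total 0); column heights now [0 2 4 4 0 0 0], max=4
Drop 3: Z rot1 at col 0 lands with bottom-row=1; cleared 0 line(s) (total 0); column heights now [3 4 4 4 0 0 0], max=4
Drop 4: L rot2 at col 2 lands with bottom-row=4; cleared 0 line(s) (total 0); column heights now [3 4 6 6 6 0 0], max=6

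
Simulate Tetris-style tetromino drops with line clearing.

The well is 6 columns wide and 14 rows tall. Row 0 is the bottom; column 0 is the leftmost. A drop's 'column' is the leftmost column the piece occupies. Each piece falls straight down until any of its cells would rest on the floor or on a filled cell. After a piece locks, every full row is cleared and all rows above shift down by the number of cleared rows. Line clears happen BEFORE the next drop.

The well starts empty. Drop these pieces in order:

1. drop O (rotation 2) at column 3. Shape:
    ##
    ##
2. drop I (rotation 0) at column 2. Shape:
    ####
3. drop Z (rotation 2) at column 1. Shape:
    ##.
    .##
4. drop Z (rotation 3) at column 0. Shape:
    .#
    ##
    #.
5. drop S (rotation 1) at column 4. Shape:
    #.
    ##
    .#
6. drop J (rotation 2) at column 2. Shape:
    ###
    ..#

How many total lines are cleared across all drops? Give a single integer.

Answer: 0

Derivation:
Drop 1: O rot2 at col 3 lands with bottom-row=0; cleared 0 line(s) (total 0); column heights now [0 0 0 2 2 0], max=2
Drop 2: I rot0 at col 2 lands with bottom-row=2; cleared 0 line(s) (total 0); column heights now [0 0 3 3 3 3], max=3
Drop 3: Z rot2 at col 1 lands with bottom-row=3; cleared 0 line(s) (total 0); column heights now [0 5 5 4 3 3], max=5
Drop 4: Z rot3 at col 0 lands with bottom-row=4; cleared 0 line(s) (total 0); column heights now [6 7 5 4 3 3], max=7
Drop 5: S rot1 at col 4 lands with bottom-row=3; cleared 0 line(s) (total 0); column heights now [6 7 5 4 6 5], max=7
Drop 6: J rot2 at col 2 lands with bottom-row=6; cleared 0 line(s) (total 0); column heights now [6 7 8 8 8 5], max=8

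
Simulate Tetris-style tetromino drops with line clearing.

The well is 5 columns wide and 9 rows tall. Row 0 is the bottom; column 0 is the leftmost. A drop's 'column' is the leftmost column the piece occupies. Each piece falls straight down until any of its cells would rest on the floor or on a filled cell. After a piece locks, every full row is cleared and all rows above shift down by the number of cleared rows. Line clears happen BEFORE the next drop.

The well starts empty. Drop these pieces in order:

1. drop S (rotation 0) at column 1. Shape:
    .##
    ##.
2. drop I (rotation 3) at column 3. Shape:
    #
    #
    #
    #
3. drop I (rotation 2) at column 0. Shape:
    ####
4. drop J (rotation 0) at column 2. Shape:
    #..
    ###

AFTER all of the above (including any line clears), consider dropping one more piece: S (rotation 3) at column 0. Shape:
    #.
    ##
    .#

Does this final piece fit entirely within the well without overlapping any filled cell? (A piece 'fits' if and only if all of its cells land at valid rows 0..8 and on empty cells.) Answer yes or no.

Answer: no

Derivation:
Drop 1: S rot0 at col 1 lands with bottom-row=0; cleared 0 line(s) (total 0); column heights now [0 1 2 2 0], max=2
Drop 2: I rot3 at col 3 lands with bottom-row=2; cleared 0 line(s) (total 0); column heights now [0 1 2 6 0], max=6
Drop 3: I rot2 at col 0 lands with bottom-row=6; cleared 0 line(s) (total 0); column heights now [7 7 7 7 0], max=7
Drop 4: J rot0 at col 2 lands with bottom-row=7; cleared 0 line(s) (total 0); column heights now [7 7 9 8 8], max=9
Test piece S rot3 at col 0 (width 2): heights before test = [7 7 9 8 8]; fits = False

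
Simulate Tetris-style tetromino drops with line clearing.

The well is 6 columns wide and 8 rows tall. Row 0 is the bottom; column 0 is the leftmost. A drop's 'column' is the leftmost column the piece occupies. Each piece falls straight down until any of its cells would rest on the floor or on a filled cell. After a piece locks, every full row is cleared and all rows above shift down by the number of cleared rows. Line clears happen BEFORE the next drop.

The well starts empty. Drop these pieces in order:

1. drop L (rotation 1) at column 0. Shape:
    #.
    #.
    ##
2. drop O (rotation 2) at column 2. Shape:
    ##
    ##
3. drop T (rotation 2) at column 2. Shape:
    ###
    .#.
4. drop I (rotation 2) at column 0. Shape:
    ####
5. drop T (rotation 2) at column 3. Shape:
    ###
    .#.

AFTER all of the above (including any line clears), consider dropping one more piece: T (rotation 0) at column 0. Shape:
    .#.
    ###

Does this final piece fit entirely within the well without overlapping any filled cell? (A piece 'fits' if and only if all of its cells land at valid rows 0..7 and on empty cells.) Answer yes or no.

Answer: yes

Derivation:
Drop 1: L rot1 at col 0 lands with bottom-row=0; cleared 0 line(s) (total 0); column heights now [3 1 0 0 0 0], max=3
Drop 2: O rot2 at col 2 lands with bottom-row=0; cleared 0 line(s) (total 0); column heights now [3 1 2 2 0 0], max=3
Drop 3: T rot2 at col 2 lands with bottom-row=2; cleared 0 line(s) (total 0); column heights now [3 1 4 4 4 0], max=4
Drop 4: I rot2 at col 0 lands with bottom-row=4; cleared 0 line(s) (total 0); column heights now [5 5 5 5 4 0], max=5
Drop 5: T rot2 at col 3 lands with bottom-row=4; cleared 0 line(s) (total 0); column heights now [5 5 5 6 6 6], max=6
Test piece T rot0 at col 0 (width 3): heights before test = [5 5 5 6 6 6]; fits = True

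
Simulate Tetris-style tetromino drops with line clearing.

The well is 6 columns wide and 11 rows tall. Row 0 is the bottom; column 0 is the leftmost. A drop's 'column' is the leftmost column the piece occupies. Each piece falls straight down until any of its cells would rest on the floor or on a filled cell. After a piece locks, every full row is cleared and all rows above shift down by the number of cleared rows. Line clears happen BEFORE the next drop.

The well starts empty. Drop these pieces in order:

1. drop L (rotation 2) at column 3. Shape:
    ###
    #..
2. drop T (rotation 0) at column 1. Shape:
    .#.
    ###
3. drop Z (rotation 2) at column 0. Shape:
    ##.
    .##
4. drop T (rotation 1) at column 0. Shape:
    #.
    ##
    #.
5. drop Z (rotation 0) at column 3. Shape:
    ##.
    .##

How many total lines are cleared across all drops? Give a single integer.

Answer: 0

Derivation:
Drop 1: L rot2 at col 3 lands with bottom-row=0; cleared 0 line(s) (total 0); column heights now [0 0 0 2 2 2], max=2
Drop 2: T rot0 at col 1 lands with bottom-row=2; cleared 0 line(s) (total 0); column heights now [0 3 4 3 2 2], max=4
Drop 3: Z rot2 at col 0 lands with bottom-row=4; cleared 0 line(s) (total 0); column heights now [6 6 5 3 2 2], max=6
Drop 4: T rot1 at col 0 lands with bottom-row=6; cleared 0 line(s) (total 0); column heights now [9 8 5 3 2 2], max=9
Drop 5: Z rot0 at col 3 lands with bottom-row=2; cleared 0 line(s) (total 0); column heights now [9 8 5 4 4 3], max=9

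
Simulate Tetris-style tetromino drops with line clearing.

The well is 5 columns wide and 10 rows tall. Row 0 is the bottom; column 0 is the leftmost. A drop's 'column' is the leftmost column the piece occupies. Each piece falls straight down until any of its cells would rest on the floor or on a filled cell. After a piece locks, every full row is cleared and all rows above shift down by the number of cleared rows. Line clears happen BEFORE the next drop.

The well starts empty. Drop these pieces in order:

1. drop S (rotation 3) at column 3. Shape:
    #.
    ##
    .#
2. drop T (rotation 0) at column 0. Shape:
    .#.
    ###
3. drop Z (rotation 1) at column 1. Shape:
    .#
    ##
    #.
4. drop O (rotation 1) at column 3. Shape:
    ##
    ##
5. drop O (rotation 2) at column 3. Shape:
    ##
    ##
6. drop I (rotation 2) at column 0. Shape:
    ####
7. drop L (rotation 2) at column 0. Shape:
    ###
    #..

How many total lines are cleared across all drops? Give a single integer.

Drop 1: S rot3 at col 3 lands with bottom-row=0; cleared 0 line(s) (total 0); column heights now [0 0 0 3 2], max=3
Drop 2: T rot0 at col 0 lands with bottom-row=0; cleared 0 line(s) (total 0); column heights now [1 2 1 3 2], max=3
Drop 3: Z rot1 at col 1 lands with bottom-row=2; cleared 0 line(s) (total 0); column heights now [1 4 5 3 2], max=5
Drop 4: O rot1 at col 3 lands with bottom-row=3; cleared 0 line(s) (total 0); column heights now [1 4 5 5 5], max=5
Drop 5: O rot2 at col 3 lands with bottom-row=5; cleared 0 line(s) (total 0); column heights now [1 4 5 7 7], max=7
Drop 6: I rot2 at col 0 lands with bottom-row=7; cleared 0 line(s) (total 0); column heights now [8 8 8 8 7], max=8
Drop 7: L rot2 at col 0 lands with bottom-row=8; cleared 0 line(s) (total 0); column heights now [10 10 10 8 7], max=10

Answer: 0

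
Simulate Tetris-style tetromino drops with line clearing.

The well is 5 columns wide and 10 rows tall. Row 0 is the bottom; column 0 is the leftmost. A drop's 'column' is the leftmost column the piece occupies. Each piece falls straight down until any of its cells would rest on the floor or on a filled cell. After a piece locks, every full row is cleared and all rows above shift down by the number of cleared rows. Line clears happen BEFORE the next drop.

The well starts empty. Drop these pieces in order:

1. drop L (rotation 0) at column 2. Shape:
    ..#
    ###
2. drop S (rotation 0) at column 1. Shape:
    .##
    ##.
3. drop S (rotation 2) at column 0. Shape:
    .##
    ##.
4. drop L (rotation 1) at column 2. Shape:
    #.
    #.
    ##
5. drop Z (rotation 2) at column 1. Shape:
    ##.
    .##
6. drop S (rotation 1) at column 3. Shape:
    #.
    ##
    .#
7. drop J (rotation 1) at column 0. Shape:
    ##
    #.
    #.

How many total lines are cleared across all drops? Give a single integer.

Drop 1: L rot0 at col 2 lands with bottom-row=0; cleared 0 line(s) (total 0); column heights now [0 0 1 1 2], max=2
Drop 2: S rot0 at col 1 lands with bottom-row=1; cleared 0 line(s) (total 0); column heights now [0 2 3 3 2], max=3
Drop 3: S rot2 at col 0 lands with bottom-row=2; cleared 0 line(s) (total 0); column heights now [3 4 4 3 2], max=4
Drop 4: L rot1 at col 2 lands with bottom-row=4; cleared 0 line(s) (total 0); column heights now [3 4 7 5 2], max=7
Drop 5: Z rot2 at col 1 lands with bottom-row=7; cleared 0 line(s) (total 0); column heights now [3 9 9 8 2], max=9
Drop 6: S rot1 at col 3 lands with bottom-row=7; cleared 0 line(s) (total 0); column heights now [3 9 9 10 9], max=10
Drop 7: J rot1 at col 0 lands with bottom-row=7; cleared 1 line(s) (total 1); column heights now [9 9 8 9 8], max=9

Answer: 1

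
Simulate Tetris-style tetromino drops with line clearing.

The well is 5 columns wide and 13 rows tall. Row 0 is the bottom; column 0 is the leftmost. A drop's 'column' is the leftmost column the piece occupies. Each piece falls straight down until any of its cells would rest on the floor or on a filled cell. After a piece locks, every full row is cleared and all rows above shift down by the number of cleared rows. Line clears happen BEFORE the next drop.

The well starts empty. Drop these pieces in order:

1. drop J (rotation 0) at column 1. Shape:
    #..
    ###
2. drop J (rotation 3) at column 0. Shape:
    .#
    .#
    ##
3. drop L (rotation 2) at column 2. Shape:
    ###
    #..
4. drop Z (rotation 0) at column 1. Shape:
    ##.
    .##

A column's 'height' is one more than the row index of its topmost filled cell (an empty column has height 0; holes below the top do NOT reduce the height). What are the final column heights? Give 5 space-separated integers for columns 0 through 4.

Drop 1: J rot0 at col 1 lands with bottom-row=0; cleared 0 line(s) (total 0); column heights now [0 2 1 1 0], max=2
Drop 2: J rot3 at col 0 lands with bottom-row=2; cleared 0 line(s) (total 0); column heights now [3 5 1 1 0], max=5
Drop 3: L rot2 at col 2 lands with bottom-row=1; cleared 1 line(s) (total 1); column heights now [0 4 2 1 0], max=4
Drop 4: Z rot0 at col 1 lands with bottom-row=3; cleared 0 line(s) (total 1); column heights now [0 5 5 4 0], max=5

Answer: 0 5 5 4 0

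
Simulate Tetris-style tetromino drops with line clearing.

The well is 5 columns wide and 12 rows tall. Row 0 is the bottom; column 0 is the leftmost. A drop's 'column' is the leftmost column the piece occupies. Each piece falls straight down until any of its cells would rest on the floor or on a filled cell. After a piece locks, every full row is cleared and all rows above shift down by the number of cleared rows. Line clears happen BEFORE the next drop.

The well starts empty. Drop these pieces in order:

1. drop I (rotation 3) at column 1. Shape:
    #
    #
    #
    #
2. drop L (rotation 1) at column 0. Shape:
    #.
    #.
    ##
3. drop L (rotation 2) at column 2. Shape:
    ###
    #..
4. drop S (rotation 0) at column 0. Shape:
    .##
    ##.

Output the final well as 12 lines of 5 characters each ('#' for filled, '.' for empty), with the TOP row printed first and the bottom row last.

Answer: .....
.....
.....
.##..
##...
#....
#....
##...
.#...
.#...
.####
.##..

Derivation:
Drop 1: I rot3 at col 1 lands with bottom-row=0; cleared 0 line(s) (total 0); column heights now [0 4 0 0 0], max=4
Drop 2: L rot1 at col 0 lands with bottom-row=4; cleared 0 line(s) (total 0); column heights now [7 5 0 0 0], max=7
Drop 3: L rot2 at col 2 lands with bottom-row=0; cleared 0 line(s) (total 0); column heights now [7 5 2 2 2], max=7
Drop 4: S rot0 at col 0 lands with bottom-row=7; cleared 0 line(s) (total 0); column heights now [8 9 9 2 2], max=9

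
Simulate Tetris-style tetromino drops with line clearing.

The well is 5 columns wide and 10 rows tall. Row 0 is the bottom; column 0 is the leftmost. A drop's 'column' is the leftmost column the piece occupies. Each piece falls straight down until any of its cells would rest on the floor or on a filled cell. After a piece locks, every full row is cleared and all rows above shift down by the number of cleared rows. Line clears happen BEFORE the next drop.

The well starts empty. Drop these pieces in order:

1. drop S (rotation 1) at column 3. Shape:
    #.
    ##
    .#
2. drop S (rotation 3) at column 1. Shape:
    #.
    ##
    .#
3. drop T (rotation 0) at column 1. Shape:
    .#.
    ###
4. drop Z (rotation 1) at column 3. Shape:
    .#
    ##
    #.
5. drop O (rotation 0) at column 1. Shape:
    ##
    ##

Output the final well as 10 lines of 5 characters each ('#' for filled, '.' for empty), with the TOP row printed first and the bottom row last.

Answer: .....
.....
.....
.##.#
.####
..##.
.###.
.#.#.
.####
..#.#

Derivation:
Drop 1: S rot1 at col 3 lands with bottom-row=0; cleared 0 line(s) (total 0); column heights now [0 0 0 3 2], max=3
Drop 2: S rot3 at col 1 lands with bottom-row=0; cleared 0 line(s) (total 0); column heights now [0 3 2 3 2], max=3
Drop 3: T rot0 at col 1 lands with bottom-row=3; cleared 0 line(s) (total 0); column heights now [0 4 5 4 2], max=5
Drop 4: Z rot1 at col 3 lands with bottom-row=4; cleared 0 line(s) (total 0); column heights now [0 4 5 6 7], max=7
Drop 5: O rot0 at col 1 lands with bottom-row=5; cleared 0 line(s) (total 0); column heights now [0 7 7 6 7], max=7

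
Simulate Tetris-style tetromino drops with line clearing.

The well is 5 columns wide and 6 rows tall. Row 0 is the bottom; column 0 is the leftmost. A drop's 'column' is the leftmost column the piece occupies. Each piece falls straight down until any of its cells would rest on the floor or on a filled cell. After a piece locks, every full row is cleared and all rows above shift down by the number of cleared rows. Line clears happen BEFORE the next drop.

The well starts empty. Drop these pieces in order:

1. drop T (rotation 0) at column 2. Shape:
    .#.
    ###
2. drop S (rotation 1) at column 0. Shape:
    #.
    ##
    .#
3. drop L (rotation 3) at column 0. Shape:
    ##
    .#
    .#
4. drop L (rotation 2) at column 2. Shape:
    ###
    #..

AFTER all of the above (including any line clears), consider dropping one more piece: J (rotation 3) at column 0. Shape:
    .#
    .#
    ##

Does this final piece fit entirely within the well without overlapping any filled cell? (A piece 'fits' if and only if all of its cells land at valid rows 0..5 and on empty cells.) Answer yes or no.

Drop 1: T rot0 at col 2 lands with bottom-row=0; cleared 0 line(s) (total 0); column heights now [0 0 1 2 1], max=2
Drop 2: S rot1 at col 0 lands with bottom-row=0; cleared 0 line(s) (total 0); column heights now [3 2 1 2 1], max=3
Drop 3: L rot3 at col 0 lands with bottom-row=2; cleared 0 line(s) (total 0); column heights now [5 5 1 2 1], max=5
Drop 4: L rot2 at col 2 lands with bottom-row=1; cleared 1 line(s) (total 1); column heights now [4 4 2 2 1], max=4
Test piece J rot3 at col 0 (width 2): heights before test = [4 4 2 2 1]; fits = False

Answer: no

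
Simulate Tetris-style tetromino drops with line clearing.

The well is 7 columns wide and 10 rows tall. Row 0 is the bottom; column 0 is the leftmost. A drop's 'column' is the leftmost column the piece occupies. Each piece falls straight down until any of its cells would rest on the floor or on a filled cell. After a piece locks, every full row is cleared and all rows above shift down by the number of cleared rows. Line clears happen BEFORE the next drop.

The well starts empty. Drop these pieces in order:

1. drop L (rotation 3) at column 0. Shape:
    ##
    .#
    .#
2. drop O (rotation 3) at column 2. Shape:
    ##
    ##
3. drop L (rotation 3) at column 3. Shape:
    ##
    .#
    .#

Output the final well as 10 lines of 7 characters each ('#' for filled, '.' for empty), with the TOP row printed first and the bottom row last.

Answer: .......
.......
.......
.......
.......
.......
.......
##.##..
.####..
.####..

Derivation:
Drop 1: L rot3 at col 0 lands with bottom-row=0; cleared 0 line(s) (total 0); column heights now [3 3 0 0 0 0 0], max=3
Drop 2: O rot3 at col 2 lands with bottom-row=0; cleared 0 line(s) (total 0); column heights now [3 3 2 2 0 0 0], max=3
Drop 3: L rot3 at col 3 lands with bottom-row=0; cleared 0 line(s) (total 0); column heights now [3 3 2 3 3 0 0], max=3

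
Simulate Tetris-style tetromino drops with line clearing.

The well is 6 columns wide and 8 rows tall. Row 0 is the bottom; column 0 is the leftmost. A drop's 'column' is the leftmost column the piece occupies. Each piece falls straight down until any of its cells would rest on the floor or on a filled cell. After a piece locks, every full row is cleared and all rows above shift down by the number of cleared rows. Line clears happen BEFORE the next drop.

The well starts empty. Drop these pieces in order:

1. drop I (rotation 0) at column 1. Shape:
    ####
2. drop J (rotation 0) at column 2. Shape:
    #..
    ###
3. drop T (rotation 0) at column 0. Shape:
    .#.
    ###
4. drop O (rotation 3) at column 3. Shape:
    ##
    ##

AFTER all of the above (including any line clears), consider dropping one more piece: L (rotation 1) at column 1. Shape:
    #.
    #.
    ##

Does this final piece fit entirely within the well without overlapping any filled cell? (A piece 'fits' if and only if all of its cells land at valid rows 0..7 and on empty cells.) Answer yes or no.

Drop 1: I rot0 at col 1 lands with bottom-row=0; cleared 0 line(s) (total 0); column heights now [0 1 1 1 1 0], max=1
Drop 2: J rot0 at col 2 lands with bottom-row=1; cleared 0 line(s) (total 0); column heights now [0 1 3 2 2 0], max=3
Drop 3: T rot0 at col 0 lands with bottom-row=3; cleared 0 line(s) (total 0); column heights now [4 5 4 2 2 0], max=5
Drop 4: O rot3 at col 3 lands with bottom-row=2; cleared 0 line(s) (total 0); column heights now [4 5 4 4 4 0], max=5
Test piece L rot1 at col 1 (width 2): heights before test = [4 5 4 4 4 0]; fits = True

Answer: yes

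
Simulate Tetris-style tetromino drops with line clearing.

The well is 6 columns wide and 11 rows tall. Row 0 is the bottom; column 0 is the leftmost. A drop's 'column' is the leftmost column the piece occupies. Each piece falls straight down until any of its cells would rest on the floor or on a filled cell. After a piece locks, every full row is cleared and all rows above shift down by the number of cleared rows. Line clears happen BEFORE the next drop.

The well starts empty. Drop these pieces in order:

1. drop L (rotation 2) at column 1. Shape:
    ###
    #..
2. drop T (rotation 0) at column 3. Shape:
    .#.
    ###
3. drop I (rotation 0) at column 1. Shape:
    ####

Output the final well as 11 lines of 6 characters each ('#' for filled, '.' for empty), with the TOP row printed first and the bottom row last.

Answer: ......
......
......
......
......
......
.####.
....#.
...###
.###..
.#....

Derivation:
Drop 1: L rot2 at col 1 lands with bottom-row=0; cleared 0 line(s) (total 0); column heights now [0 2 2 2 0 0], max=2
Drop 2: T rot0 at col 3 lands with bottom-row=2; cleared 0 line(s) (total 0); column heights now [0 2 2 3 4 3], max=4
Drop 3: I rot0 at col 1 lands with bottom-row=4; cleared 0 line(s) (total 0); column heights now [0 5 5 5 5 3], max=5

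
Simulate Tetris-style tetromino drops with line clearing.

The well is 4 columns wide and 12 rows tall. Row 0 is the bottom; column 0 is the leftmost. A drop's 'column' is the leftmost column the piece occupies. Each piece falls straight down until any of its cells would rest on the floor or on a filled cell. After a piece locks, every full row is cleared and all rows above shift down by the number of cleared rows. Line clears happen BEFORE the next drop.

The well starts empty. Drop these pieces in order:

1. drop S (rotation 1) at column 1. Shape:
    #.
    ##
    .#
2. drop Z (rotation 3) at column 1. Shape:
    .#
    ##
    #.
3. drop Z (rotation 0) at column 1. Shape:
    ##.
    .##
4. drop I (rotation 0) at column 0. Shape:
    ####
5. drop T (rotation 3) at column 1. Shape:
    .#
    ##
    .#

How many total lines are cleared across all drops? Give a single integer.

Drop 1: S rot1 at col 1 lands with bottom-row=0; cleared 0 line(s) (total 0); column heights now [0 3 2 0], max=3
Drop 2: Z rot3 at col 1 lands with bottom-row=3; cleared 0 line(s) (total 0); column heights now [0 5 6 0], max=6
Drop 3: Z rot0 at col 1 lands with bottom-row=6; cleared 0 line(s) (total 0); column heights now [0 8 8 7], max=8
Drop 4: I rot0 at col 0 lands with bottom-row=8; cleared 1 line(s) (total 1); column heights now [0 8 8 7], max=8
Drop 5: T rot3 at col 1 lands with bottom-row=8; cleared 0 line(s) (total 1); column heights now [0 10 11 7], max=11

Answer: 1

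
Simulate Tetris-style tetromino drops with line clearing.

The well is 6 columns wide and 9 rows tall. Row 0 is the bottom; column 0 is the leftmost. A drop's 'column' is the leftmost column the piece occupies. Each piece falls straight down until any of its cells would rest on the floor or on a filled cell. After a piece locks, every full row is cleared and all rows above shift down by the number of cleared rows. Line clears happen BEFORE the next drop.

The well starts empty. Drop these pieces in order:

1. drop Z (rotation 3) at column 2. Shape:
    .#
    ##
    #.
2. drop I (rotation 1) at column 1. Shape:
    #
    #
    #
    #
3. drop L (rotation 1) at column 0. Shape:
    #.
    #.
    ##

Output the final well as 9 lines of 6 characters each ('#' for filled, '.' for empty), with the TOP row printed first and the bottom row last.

Drop 1: Z rot3 at col 2 lands with bottom-row=0; cleared 0 line(s) (total 0); column heights now [0 0 2 3 0 0], max=3
Drop 2: I rot1 at col 1 lands with bottom-row=0; cleared 0 line(s) (total 0); column heights now [0 4 2 3 0 0], max=4
Drop 3: L rot1 at col 0 lands with bottom-row=4; cleared 0 line(s) (total 0); column heights now [7 5 2 3 0 0], max=7

Answer: ......
......
#.....
#.....
##....
.#....
.#.#..
.###..
.##...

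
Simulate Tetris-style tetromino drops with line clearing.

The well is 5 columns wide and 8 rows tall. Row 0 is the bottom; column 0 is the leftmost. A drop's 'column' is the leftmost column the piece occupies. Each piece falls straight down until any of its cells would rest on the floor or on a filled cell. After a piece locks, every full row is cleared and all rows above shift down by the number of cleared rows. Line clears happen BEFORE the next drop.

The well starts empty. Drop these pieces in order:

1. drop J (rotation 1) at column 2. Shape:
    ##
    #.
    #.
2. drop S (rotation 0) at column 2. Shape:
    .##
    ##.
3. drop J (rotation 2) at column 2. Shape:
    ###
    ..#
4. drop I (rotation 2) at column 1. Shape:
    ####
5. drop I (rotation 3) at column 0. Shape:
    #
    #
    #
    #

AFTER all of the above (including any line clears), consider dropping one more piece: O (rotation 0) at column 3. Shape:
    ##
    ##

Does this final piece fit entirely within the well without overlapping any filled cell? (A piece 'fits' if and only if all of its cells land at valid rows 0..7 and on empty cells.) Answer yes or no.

Drop 1: J rot1 at col 2 lands with bottom-row=0; cleared 0 line(s) (total 0); column heights now [0 0 3 3 0], max=3
Drop 2: S rot0 at col 2 lands with bottom-row=3; cleared 0 line(s) (total 0); column heights now [0 0 4 5 5], max=5
Drop 3: J rot2 at col 2 lands with bottom-row=5; cleared 0 line(s) (total 0); column heights now [0 0 7 7 7], max=7
Drop 4: I rot2 at col 1 lands with bottom-row=7; cleared 0 line(s) (total 0); column heights now [0 8 8 8 8], max=8
Drop 5: I rot3 at col 0 lands with bottom-row=0; cleared 0 line(s) (total 0); column heights now [4 8 8 8 8], max=8
Test piece O rot0 at col 3 (width 2): heights before test = [4 8 8 8 8]; fits = False

Answer: no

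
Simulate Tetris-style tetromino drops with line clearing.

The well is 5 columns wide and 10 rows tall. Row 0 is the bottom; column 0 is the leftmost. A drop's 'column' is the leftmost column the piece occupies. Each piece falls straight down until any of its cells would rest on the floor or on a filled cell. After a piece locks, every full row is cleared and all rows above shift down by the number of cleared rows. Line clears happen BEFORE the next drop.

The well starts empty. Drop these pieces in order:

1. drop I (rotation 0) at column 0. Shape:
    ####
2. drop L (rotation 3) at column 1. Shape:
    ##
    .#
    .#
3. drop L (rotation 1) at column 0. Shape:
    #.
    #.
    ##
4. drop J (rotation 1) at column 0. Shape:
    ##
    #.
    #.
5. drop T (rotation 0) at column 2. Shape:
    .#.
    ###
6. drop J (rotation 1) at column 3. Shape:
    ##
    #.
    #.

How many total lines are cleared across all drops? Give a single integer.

Drop 1: I rot0 at col 0 lands with bottom-row=0; cleared 0 line(s) (total 0); column heights now [1 1 1 1 0], max=1
Drop 2: L rot3 at col 1 lands with bottom-row=1; cleared 0 line(s) (total 0); column heights now [1 4 4 1 0], max=4
Drop 3: L rot1 at col 0 lands with bottom-row=4; cleared 0 line(s) (total 0); column heights now [7 5 4 1 0], max=7
Drop 4: J rot1 at col 0 lands with bottom-row=7; cleared 0 line(s) (total 0); column heights now [10 10 4 1 0], max=10
Drop 5: T rot0 at col 2 lands with bottom-row=4; cleared 1 line(s) (total 1); column heights now [9 9 4 5 0], max=9
Drop 6: J rot1 at col 3 lands with bottom-row=5; cleared 0 line(s) (total 1); column heights now [9 9 4 8 8], max=9

Answer: 1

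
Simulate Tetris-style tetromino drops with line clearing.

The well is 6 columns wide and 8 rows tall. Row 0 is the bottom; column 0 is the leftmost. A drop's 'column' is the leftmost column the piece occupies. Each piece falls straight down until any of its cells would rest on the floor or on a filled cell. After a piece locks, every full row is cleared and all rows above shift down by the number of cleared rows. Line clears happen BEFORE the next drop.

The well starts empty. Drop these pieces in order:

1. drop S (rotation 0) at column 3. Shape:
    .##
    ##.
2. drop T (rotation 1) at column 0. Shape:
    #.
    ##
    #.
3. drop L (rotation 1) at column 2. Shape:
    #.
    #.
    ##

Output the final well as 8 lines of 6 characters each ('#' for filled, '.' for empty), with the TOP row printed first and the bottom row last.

Drop 1: S rot0 at col 3 lands with bottom-row=0; cleared 0 line(s) (total 0); column heights now [0 0 0 1 2 2], max=2
Drop 2: T rot1 at col 0 lands with bottom-row=0; cleared 0 line(s) (total 0); column heights now [3 2 0 1 2 2], max=3
Drop 3: L rot1 at col 2 lands with bottom-row=1; cleared 1 line(s) (total 1); column heights now [2 0 3 1 1 0], max=3

Answer: ......
......
......
......
......
..#...
#.#...
#..##.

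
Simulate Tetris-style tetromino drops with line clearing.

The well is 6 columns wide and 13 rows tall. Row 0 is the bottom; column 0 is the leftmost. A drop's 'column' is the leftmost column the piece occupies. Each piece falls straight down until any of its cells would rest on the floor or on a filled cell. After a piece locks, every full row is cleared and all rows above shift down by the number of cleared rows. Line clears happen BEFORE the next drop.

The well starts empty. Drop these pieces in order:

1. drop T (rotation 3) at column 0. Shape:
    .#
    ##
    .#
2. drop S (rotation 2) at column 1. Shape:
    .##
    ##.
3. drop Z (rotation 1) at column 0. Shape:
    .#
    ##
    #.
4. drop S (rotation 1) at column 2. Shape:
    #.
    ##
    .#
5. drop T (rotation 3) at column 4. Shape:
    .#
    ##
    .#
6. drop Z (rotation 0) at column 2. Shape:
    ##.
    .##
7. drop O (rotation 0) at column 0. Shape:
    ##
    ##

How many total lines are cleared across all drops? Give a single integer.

Drop 1: T rot3 at col 0 lands with bottom-row=0; cleared 0 line(s) (total 0); column heights now [2 3 0 0 0 0], max=3
Drop 2: S rot2 at col 1 lands with bottom-row=3; cleared 0 line(s) (total 0); column heights now [2 4 5 5 0 0], max=5
Drop 3: Z rot1 at col 0 lands with bottom-row=3; cleared 0 line(s) (total 0); column heights now [5 6 5 5 0 0], max=6
Drop 4: S rot1 at col 2 lands with bottom-row=5; cleared 0 line(s) (total 0); column heights now [5 6 8 7 0 0], max=8
Drop 5: T rot3 at col 4 lands with bottom-row=0; cleared 0 line(s) (total 0); column heights now [5 6 8 7 2 3], max=8
Drop 6: Z rot0 at col 2 lands with bottom-row=7; cleared 0 line(s) (total 0); column heights now [5 6 9 9 8 3], max=9
Drop 7: O rot0 at col 0 lands with bottom-row=6; cleared 0 line(s) (total 0); column heights now [8 8 9 9 8 3], max=9

Answer: 0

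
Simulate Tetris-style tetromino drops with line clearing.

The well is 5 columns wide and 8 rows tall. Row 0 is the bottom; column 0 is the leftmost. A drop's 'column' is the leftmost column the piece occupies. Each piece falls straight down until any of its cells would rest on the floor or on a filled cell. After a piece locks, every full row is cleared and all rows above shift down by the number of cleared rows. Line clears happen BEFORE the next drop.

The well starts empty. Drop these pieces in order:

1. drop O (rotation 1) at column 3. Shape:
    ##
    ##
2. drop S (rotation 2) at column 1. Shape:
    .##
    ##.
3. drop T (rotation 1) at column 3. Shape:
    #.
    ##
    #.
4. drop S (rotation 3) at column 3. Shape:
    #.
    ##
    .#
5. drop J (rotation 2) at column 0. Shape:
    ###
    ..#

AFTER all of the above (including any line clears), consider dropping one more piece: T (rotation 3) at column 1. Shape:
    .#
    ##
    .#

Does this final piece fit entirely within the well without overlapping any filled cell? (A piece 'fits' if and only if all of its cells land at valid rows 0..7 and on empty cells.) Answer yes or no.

Answer: yes

Derivation:
Drop 1: O rot1 at col 3 lands with bottom-row=0; cleared 0 line(s) (total 0); column heights now [0 0 0 2 2], max=2
Drop 2: S rot2 at col 1 lands with bottom-row=1; cleared 0 line(s) (total 0); column heights now [0 2 3 3 2], max=3
Drop 3: T rot1 at col 3 lands with bottom-row=3; cleared 0 line(s) (total 0); column heights now [0 2 3 6 5], max=6
Drop 4: S rot3 at col 3 lands with bottom-row=5; cleared 0 line(s) (total 0); column heights now [0 2 3 8 7], max=8
Drop 5: J rot2 at col 0 lands with bottom-row=3; cleared 1 line(s) (total 1); column heights now [0 2 4 7 6], max=7
Test piece T rot3 at col 1 (width 2): heights before test = [0 2 4 7 6]; fits = True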